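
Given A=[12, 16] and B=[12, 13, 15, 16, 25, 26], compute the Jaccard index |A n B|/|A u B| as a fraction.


A intersect B = [12, 16]
|A intersect B| = 2
A union B = [12, 13, 15, 16, 25, 26]
|A union B| = 6
Jaccard = 2/6 = 1/3

1/3


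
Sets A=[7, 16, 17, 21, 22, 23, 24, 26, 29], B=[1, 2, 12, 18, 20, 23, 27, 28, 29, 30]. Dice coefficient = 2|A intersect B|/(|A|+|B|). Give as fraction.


A intersect B = [23, 29]
|A intersect B| = 2
|A| = 9, |B| = 10
Dice = 2*2 / (9+10)
= 4 / 19 = 4/19

4/19


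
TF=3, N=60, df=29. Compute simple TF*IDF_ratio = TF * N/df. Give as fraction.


TF * (N/df)
= 3 * (60/29)
= 3 * 60/29
= 180/29

180/29


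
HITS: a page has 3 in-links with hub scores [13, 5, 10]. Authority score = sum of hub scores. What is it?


Authority = sum of hub scores of in-linkers
In-link 1: hub score = 13
In-link 2: hub score = 5
In-link 3: hub score = 10
Authority = 13 + 5 + 10 = 28

28


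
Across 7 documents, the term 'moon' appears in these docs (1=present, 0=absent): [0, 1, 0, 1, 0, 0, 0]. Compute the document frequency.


Checking each document for 'moon':
Doc 1: absent
Doc 2: present
Doc 3: absent
Doc 4: present
Doc 5: absent
Doc 6: absent
Doc 7: absent
df = sum of presences = 0 + 1 + 0 + 1 + 0 + 0 + 0 = 2

2


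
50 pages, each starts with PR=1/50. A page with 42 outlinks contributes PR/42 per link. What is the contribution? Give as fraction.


Initial PR = 1/50 = 1/50
Outlinks = 42
Contribution per link = PR / outlinks
= 1/50 / 42
= 1/2100

1/2100


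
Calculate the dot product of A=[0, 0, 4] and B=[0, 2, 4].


Dot product = sum of element-wise products
A[0]*B[0] = 0*0 = 0
A[1]*B[1] = 0*2 = 0
A[2]*B[2] = 4*4 = 16
Sum = 0 + 0 + 16 = 16

16


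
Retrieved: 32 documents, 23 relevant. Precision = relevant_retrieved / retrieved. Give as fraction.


Precision = relevant_retrieved / total_retrieved
= 23 / 32
= 23 / (23 + 9)
= 23/32

23/32


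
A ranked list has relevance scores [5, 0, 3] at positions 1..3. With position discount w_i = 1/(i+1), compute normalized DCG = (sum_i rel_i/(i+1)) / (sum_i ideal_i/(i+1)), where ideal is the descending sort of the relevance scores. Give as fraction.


Position discount weights w_i = 1/(i+1) for i=1..3:
Weights = [1/2, 1/3, 1/4]
Actual relevance: [5, 0, 3]
DCG = 5/2 + 0/3 + 3/4 = 13/4
Ideal relevance (sorted desc): [5, 3, 0]
Ideal DCG = 5/2 + 3/3 + 0/4 = 7/2
nDCG = DCG / ideal_DCG = 13/4 / 7/2 = 13/14

13/14


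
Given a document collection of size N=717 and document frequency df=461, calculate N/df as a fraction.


IDF ratio = N / df
= 717 / 461
= 717/461

717/461


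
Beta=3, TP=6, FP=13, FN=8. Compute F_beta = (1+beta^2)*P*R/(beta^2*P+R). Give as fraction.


P = TP/(TP+FP) = 6/19 = 6/19
R = TP/(TP+FN) = 6/14 = 3/7
beta^2 = 3^2 = 9
(1 + beta^2) = 10
Numerator = (1+beta^2)*P*R = 180/133
Denominator = beta^2*P + R = 54/19 + 3/7 = 435/133
F_beta = 12/29

12/29


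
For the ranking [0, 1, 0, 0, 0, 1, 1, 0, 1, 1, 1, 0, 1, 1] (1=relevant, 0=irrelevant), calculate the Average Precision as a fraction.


Computing P@k for each relevant position:
Position 1: not relevant
Position 2: relevant, P@2 = 1/2 = 1/2
Position 3: not relevant
Position 4: not relevant
Position 5: not relevant
Position 6: relevant, P@6 = 2/6 = 1/3
Position 7: relevant, P@7 = 3/7 = 3/7
Position 8: not relevant
Position 9: relevant, P@9 = 4/9 = 4/9
Position 10: relevant, P@10 = 5/10 = 1/2
Position 11: relevant, P@11 = 6/11 = 6/11
Position 12: not relevant
Position 13: relevant, P@13 = 7/13 = 7/13
Position 14: relevant, P@14 = 8/14 = 4/7
Sum of P@k = 1/2 + 1/3 + 3/7 + 4/9 + 1/2 + 6/11 + 7/13 + 4/7 = 4970/1287
AP = 4970/1287 / 8 = 2485/5148

2485/5148


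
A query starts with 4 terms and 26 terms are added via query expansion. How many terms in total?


Original terms: 4
Expansion terms: 26
Total = 4 + 26 = 30

30


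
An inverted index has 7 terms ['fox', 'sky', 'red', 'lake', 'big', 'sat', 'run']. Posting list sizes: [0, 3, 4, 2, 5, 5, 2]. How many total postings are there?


Summing posting list sizes:
'fox': 0 postings
'sky': 3 postings
'red': 4 postings
'lake': 2 postings
'big': 5 postings
'sat': 5 postings
'run': 2 postings
Total = 0 + 3 + 4 + 2 + 5 + 5 + 2 = 21

21


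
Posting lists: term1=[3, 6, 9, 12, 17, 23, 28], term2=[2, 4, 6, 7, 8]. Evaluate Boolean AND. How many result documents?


Boolean AND: find intersection of posting lists
term1 docs: [3, 6, 9, 12, 17, 23, 28]
term2 docs: [2, 4, 6, 7, 8]
Intersection: [6]
|intersection| = 1

1


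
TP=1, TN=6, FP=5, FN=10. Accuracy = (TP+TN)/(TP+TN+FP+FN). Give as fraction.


Accuracy = (TP + TN) / (TP + TN + FP + FN)
TP + TN = 1 + 6 = 7
Total = 1 + 6 + 5 + 10 = 22
Accuracy = 7 / 22 = 7/22

7/22


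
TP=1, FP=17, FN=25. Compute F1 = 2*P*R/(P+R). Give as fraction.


F1 = 2 * P * R / (P + R)
P = TP/(TP+FP) = 1/18 = 1/18
R = TP/(TP+FN) = 1/26 = 1/26
2 * P * R = 2 * 1/18 * 1/26 = 1/234
P + R = 1/18 + 1/26 = 11/117
F1 = 1/234 / 11/117 = 1/22

1/22


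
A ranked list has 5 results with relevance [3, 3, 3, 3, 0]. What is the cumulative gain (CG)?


Cumulative Gain = sum of relevance scores
Position 1: rel=3, running sum=3
Position 2: rel=3, running sum=6
Position 3: rel=3, running sum=9
Position 4: rel=3, running sum=12
Position 5: rel=0, running sum=12
CG = 12

12


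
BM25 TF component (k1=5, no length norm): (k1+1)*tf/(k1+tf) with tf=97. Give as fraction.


BM25 TF component = (k1+1)*tf / (k1+tf)
k1 = 5, tf = 97
Numerator = (5+1)*97 = 582
Denominator = 5 + 97 = 102
= 582/102 = 97/17

97/17


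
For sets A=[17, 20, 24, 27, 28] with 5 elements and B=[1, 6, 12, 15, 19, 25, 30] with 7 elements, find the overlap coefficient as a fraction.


A intersect B = []
|A intersect B| = 0
min(|A|, |B|) = min(5, 7) = 5
Overlap = 0 / 5 = 0

0


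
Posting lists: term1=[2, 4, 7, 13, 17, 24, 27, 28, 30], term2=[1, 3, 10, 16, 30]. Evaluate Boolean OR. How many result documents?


Boolean OR: find union of posting lists
term1 docs: [2, 4, 7, 13, 17, 24, 27, 28, 30]
term2 docs: [1, 3, 10, 16, 30]
Union: [1, 2, 3, 4, 7, 10, 13, 16, 17, 24, 27, 28, 30]
|union| = 13

13


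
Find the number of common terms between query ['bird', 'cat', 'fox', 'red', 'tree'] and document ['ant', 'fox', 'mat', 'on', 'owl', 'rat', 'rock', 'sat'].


Query terms: ['bird', 'cat', 'fox', 'red', 'tree']
Document terms: ['ant', 'fox', 'mat', 'on', 'owl', 'rat', 'rock', 'sat']
Common terms: ['fox']
Overlap count = 1

1


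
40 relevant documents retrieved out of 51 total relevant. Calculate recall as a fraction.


Recall = retrieved_relevant / total_relevant
= 40 / 51
= 40 / (40 + 11)
= 40/51

40/51


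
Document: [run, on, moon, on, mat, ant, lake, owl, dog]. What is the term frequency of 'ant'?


Document has 9 words
Scanning for 'ant':
Found at positions: [5]
Count = 1

1


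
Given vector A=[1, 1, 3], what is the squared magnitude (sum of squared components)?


|A|^2 = sum of squared components
A[0]^2 = 1^2 = 1
A[1]^2 = 1^2 = 1
A[2]^2 = 3^2 = 9
Sum = 1 + 1 + 9 = 11

11


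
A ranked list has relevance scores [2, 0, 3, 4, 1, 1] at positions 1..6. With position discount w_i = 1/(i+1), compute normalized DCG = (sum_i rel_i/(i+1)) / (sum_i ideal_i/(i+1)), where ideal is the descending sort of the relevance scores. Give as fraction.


Position discount weights w_i = 1/(i+1) for i=1..6:
Weights = [1/2, 1/3, 1/4, 1/5, 1/6, 1/7]
Actual relevance: [2, 0, 3, 4, 1, 1]
DCG = 2/2 + 0/3 + 3/4 + 4/5 + 1/6 + 1/7 = 1201/420
Ideal relevance (sorted desc): [4, 3, 2, 1, 1, 0]
Ideal DCG = 4/2 + 3/3 + 2/4 + 1/5 + 1/6 + 0/7 = 58/15
nDCG = DCG / ideal_DCG = 1201/420 / 58/15 = 1201/1624

1201/1624


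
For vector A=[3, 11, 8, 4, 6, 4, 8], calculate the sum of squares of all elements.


|A|^2 = sum of squared components
A[0]^2 = 3^2 = 9
A[1]^2 = 11^2 = 121
A[2]^2 = 8^2 = 64
A[3]^2 = 4^2 = 16
A[4]^2 = 6^2 = 36
A[5]^2 = 4^2 = 16
A[6]^2 = 8^2 = 64
Sum = 9 + 121 + 64 + 16 + 36 + 16 + 64 = 326

326


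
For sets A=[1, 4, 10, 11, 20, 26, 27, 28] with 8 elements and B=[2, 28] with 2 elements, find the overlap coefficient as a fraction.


A intersect B = [28]
|A intersect B| = 1
min(|A|, |B|) = min(8, 2) = 2
Overlap = 1 / 2 = 1/2

1/2


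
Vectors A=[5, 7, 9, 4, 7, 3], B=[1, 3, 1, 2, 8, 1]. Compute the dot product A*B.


Dot product = sum of element-wise products
A[0]*B[0] = 5*1 = 5
A[1]*B[1] = 7*3 = 21
A[2]*B[2] = 9*1 = 9
A[3]*B[3] = 4*2 = 8
A[4]*B[4] = 7*8 = 56
A[5]*B[5] = 3*1 = 3
Sum = 5 + 21 + 9 + 8 + 56 + 3 = 102

102


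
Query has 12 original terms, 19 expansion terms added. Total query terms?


Original terms: 12
Expansion terms: 19
Total = 12 + 19 = 31

31


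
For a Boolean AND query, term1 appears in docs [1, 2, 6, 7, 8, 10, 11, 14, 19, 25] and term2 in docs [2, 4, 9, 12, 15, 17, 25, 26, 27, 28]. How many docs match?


Boolean AND: find intersection of posting lists
term1 docs: [1, 2, 6, 7, 8, 10, 11, 14, 19, 25]
term2 docs: [2, 4, 9, 12, 15, 17, 25, 26, 27, 28]
Intersection: [2, 25]
|intersection| = 2

2


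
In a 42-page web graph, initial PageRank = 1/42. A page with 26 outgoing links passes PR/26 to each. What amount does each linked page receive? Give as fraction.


Initial PR = 1/42 = 1/42
Outlinks = 26
Contribution per link = PR / outlinks
= 1/42 / 26
= 1/1092

1/1092


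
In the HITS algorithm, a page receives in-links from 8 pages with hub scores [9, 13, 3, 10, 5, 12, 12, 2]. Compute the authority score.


Authority = sum of hub scores of in-linkers
In-link 1: hub score = 9
In-link 2: hub score = 13
In-link 3: hub score = 3
In-link 4: hub score = 10
In-link 5: hub score = 5
In-link 6: hub score = 12
In-link 7: hub score = 12
In-link 8: hub score = 2
Authority = 9 + 13 + 3 + 10 + 5 + 12 + 12 + 2 = 66

66


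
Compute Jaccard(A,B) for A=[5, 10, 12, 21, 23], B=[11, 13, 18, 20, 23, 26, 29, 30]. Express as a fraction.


A intersect B = [23]
|A intersect B| = 1
A union B = [5, 10, 11, 12, 13, 18, 20, 21, 23, 26, 29, 30]
|A union B| = 12
Jaccard = 1/12 = 1/12

1/12


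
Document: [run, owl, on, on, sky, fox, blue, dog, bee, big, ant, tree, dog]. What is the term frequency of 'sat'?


Document has 13 words
Scanning for 'sat':
Term not found in document
Count = 0

0


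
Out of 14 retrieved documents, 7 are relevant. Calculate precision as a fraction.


Precision = relevant_retrieved / total_retrieved
= 7 / 14
= 7 / (7 + 7)
= 1/2

1/2


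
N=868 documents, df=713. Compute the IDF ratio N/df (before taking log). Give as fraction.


IDF ratio = N / df
= 868 / 713
= 28/23

28/23


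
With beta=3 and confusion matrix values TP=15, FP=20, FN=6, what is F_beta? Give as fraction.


P = TP/(TP+FP) = 15/35 = 3/7
R = TP/(TP+FN) = 15/21 = 5/7
beta^2 = 3^2 = 9
(1 + beta^2) = 10
Numerator = (1+beta^2)*P*R = 150/49
Denominator = beta^2*P + R = 27/7 + 5/7 = 32/7
F_beta = 75/112

75/112


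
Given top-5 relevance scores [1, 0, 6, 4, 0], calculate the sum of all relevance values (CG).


Cumulative Gain = sum of relevance scores
Position 1: rel=1, running sum=1
Position 2: rel=0, running sum=1
Position 3: rel=6, running sum=7
Position 4: rel=4, running sum=11
Position 5: rel=0, running sum=11
CG = 11

11


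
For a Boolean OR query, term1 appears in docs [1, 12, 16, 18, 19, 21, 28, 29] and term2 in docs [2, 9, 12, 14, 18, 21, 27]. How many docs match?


Boolean OR: find union of posting lists
term1 docs: [1, 12, 16, 18, 19, 21, 28, 29]
term2 docs: [2, 9, 12, 14, 18, 21, 27]
Union: [1, 2, 9, 12, 14, 16, 18, 19, 21, 27, 28, 29]
|union| = 12

12


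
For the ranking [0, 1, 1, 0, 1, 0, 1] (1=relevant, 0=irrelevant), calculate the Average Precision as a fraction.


Computing P@k for each relevant position:
Position 1: not relevant
Position 2: relevant, P@2 = 1/2 = 1/2
Position 3: relevant, P@3 = 2/3 = 2/3
Position 4: not relevant
Position 5: relevant, P@5 = 3/5 = 3/5
Position 6: not relevant
Position 7: relevant, P@7 = 4/7 = 4/7
Sum of P@k = 1/2 + 2/3 + 3/5 + 4/7 = 491/210
AP = 491/210 / 4 = 491/840

491/840


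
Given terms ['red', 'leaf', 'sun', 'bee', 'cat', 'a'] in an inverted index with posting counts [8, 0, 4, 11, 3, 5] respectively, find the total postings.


Summing posting list sizes:
'red': 8 postings
'leaf': 0 postings
'sun': 4 postings
'bee': 11 postings
'cat': 3 postings
'a': 5 postings
Total = 8 + 0 + 4 + 11 + 3 + 5 = 31

31


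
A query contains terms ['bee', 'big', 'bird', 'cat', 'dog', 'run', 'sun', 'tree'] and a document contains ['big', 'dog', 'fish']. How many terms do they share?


Query terms: ['bee', 'big', 'bird', 'cat', 'dog', 'run', 'sun', 'tree']
Document terms: ['big', 'dog', 'fish']
Common terms: ['big', 'dog']
Overlap count = 2

2


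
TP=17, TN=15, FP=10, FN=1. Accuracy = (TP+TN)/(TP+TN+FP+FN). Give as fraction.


Accuracy = (TP + TN) / (TP + TN + FP + FN)
TP + TN = 17 + 15 = 32
Total = 17 + 15 + 10 + 1 = 43
Accuracy = 32 / 43 = 32/43

32/43


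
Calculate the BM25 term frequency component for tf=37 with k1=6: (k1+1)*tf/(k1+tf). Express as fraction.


BM25 TF component = (k1+1)*tf / (k1+tf)
k1 = 6, tf = 37
Numerator = (6+1)*37 = 259
Denominator = 6 + 37 = 43
= 259/43 = 259/43

259/43


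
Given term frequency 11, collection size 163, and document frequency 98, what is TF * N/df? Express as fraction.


TF * (N/df)
= 11 * (163/98)
= 11 * 163/98
= 1793/98

1793/98


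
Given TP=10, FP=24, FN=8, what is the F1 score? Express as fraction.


F1 = 2 * P * R / (P + R)
P = TP/(TP+FP) = 10/34 = 5/17
R = TP/(TP+FN) = 10/18 = 5/9
2 * P * R = 2 * 5/17 * 5/9 = 50/153
P + R = 5/17 + 5/9 = 130/153
F1 = 50/153 / 130/153 = 5/13

5/13


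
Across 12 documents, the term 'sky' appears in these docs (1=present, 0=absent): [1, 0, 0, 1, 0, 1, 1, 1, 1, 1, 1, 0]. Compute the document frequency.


Checking each document for 'sky':
Doc 1: present
Doc 2: absent
Doc 3: absent
Doc 4: present
Doc 5: absent
Doc 6: present
Doc 7: present
Doc 8: present
Doc 9: present
Doc 10: present
Doc 11: present
Doc 12: absent
df = sum of presences = 1 + 0 + 0 + 1 + 0 + 1 + 1 + 1 + 1 + 1 + 1 + 0 = 8

8


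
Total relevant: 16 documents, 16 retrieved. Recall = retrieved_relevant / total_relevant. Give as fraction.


Recall = retrieved_relevant / total_relevant
= 16 / 16
= 16 / (16 + 0)
= 1

1


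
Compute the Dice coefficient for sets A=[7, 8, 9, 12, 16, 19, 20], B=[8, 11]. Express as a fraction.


A intersect B = [8]
|A intersect B| = 1
|A| = 7, |B| = 2
Dice = 2*1 / (7+2)
= 2 / 9 = 2/9

2/9


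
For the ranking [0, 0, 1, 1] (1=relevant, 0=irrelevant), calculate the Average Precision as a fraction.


Computing P@k for each relevant position:
Position 1: not relevant
Position 2: not relevant
Position 3: relevant, P@3 = 1/3 = 1/3
Position 4: relevant, P@4 = 2/4 = 1/2
Sum of P@k = 1/3 + 1/2 = 5/6
AP = 5/6 / 2 = 5/12

5/12


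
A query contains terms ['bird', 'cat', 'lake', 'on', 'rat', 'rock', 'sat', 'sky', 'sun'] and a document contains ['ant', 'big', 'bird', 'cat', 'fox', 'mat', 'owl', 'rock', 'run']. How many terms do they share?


Query terms: ['bird', 'cat', 'lake', 'on', 'rat', 'rock', 'sat', 'sky', 'sun']
Document terms: ['ant', 'big', 'bird', 'cat', 'fox', 'mat', 'owl', 'rock', 'run']
Common terms: ['bird', 'cat', 'rock']
Overlap count = 3

3


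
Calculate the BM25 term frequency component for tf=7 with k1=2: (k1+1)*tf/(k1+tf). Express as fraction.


BM25 TF component = (k1+1)*tf / (k1+tf)
k1 = 2, tf = 7
Numerator = (2+1)*7 = 21
Denominator = 2 + 7 = 9
= 21/9 = 7/3

7/3


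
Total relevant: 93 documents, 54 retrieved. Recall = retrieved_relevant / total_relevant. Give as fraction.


Recall = retrieved_relevant / total_relevant
= 54 / 93
= 54 / (54 + 39)
= 18/31

18/31


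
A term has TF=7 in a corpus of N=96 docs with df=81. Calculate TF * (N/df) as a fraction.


TF * (N/df)
= 7 * (96/81)
= 7 * 32/27
= 224/27

224/27


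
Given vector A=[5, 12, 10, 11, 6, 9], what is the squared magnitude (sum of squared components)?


|A|^2 = sum of squared components
A[0]^2 = 5^2 = 25
A[1]^2 = 12^2 = 144
A[2]^2 = 10^2 = 100
A[3]^2 = 11^2 = 121
A[4]^2 = 6^2 = 36
A[5]^2 = 9^2 = 81
Sum = 25 + 144 + 100 + 121 + 36 + 81 = 507

507


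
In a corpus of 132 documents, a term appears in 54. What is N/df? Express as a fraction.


IDF ratio = N / df
= 132 / 54
= 22/9

22/9


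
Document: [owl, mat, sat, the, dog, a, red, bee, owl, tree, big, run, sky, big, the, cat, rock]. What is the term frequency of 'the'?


Document has 17 words
Scanning for 'the':
Found at positions: [3, 14]
Count = 2

2


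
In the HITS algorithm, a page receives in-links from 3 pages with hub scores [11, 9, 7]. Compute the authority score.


Authority = sum of hub scores of in-linkers
In-link 1: hub score = 11
In-link 2: hub score = 9
In-link 3: hub score = 7
Authority = 11 + 9 + 7 = 27

27


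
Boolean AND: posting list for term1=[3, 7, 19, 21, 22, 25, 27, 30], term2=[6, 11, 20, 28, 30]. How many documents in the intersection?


Boolean AND: find intersection of posting lists
term1 docs: [3, 7, 19, 21, 22, 25, 27, 30]
term2 docs: [6, 11, 20, 28, 30]
Intersection: [30]
|intersection| = 1

1


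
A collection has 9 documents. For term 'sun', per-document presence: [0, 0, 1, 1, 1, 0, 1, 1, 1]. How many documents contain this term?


Checking each document for 'sun':
Doc 1: absent
Doc 2: absent
Doc 3: present
Doc 4: present
Doc 5: present
Doc 6: absent
Doc 7: present
Doc 8: present
Doc 9: present
df = sum of presences = 0 + 0 + 1 + 1 + 1 + 0 + 1 + 1 + 1 = 6

6


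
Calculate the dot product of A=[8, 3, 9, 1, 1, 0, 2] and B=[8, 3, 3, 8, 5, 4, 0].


Dot product = sum of element-wise products
A[0]*B[0] = 8*8 = 64
A[1]*B[1] = 3*3 = 9
A[2]*B[2] = 9*3 = 27
A[3]*B[3] = 1*8 = 8
A[4]*B[4] = 1*5 = 5
A[5]*B[5] = 0*4 = 0
A[6]*B[6] = 2*0 = 0
Sum = 64 + 9 + 27 + 8 + 5 + 0 + 0 = 113

113


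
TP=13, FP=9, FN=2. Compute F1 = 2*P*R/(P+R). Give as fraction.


F1 = 2 * P * R / (P + R)
P = TP/(TP+FP) = 13/22 = 13/22
R = TP/(TP+FN) = 13/15 = 13/15
2 * P * R = 2 * 13/22 * 13/15 = 169/165
P + R = 13/22 + 13/15 = 481/330
F1 = 169/165 / 481/330 = 26/37

26/37


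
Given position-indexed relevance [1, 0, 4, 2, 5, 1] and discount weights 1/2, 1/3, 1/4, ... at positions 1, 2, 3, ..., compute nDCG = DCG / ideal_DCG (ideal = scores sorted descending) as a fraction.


Position discount weights w_i = 1/(i+1) for i=1..6:
Weights = [1/2, 1/3, 1/4, 1/5, 1/6, 1/7]
Actual relevance: [1, 0, 4, 2, 5, 1]
DCG = 1/2 + 0/3 + 4/4 + 2/5 + 5/6 + 1/7 = 302/105
Ideal relevance (sorted desc): [5, 4, 2, 1, 1, 0]
Ideal DCG = 5/2 + 4/3 + 2/4 + 1/5 + 1/6 + 0/7 = 47/10
nDCG = DCG / ideal_DCG = 302/105 / 47/10 = 604/987

604/987


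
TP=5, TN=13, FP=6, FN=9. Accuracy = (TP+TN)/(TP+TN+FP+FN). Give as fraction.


Accuracy = (TP + TN) / (TP + TN + FP + FN)
TP + TN = 5 + 13 = 18
Total = 5 + 13 + 6 + 9 = 33
Accuracy = 18 / 33 = 6/11

6/11


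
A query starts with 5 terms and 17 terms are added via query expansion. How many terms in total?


Original terms: 5
Expansion terms: 17
Total = 5 + 17 = 22

22


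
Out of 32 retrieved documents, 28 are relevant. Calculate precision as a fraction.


Precision = relevant_retrieved / total_retrieved
= 28 / 32
= 28 / (28 + 4)
= 7/8

7/8


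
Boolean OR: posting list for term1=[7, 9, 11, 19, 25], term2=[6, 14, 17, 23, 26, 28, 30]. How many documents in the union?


Boolean OR: find union of posting lists
term1 docs: [7, 9, 11, 19, 25]
term2 docs: [6, 14, 17, 23, 26, 28, 30]
Union: [6, 7, 9, 11, 14, 17, 19, 23, 25, 26, 28, 30]
|union| = 12

12


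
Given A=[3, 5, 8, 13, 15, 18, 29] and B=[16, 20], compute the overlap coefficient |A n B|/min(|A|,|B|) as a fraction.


A intersect B = []
|A intersect B| = 0
min(|A|, |B|) = min(7, 2) = 2
Overlap = 0 / 2 = 0

0


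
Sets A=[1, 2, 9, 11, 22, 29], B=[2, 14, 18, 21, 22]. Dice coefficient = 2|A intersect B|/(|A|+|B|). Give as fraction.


A intersect B = [2, 22]
|A intersect B| = 2
|A| = 6, |B| = 5
Dice = 2*2 / (6+5)
= 4 / 11 = 4/11

4/11


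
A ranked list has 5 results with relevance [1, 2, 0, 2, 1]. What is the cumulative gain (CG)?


Cumulative Gain = sum of relevance scores
Position 1: rel=1, running sum=1
Position 2: rel=2, running sum=3
Position 3: rel=0, running sum=3
Position 4: rel=2, running sum=5
Position 5: rel=1, running sum=6
CG = 6

6


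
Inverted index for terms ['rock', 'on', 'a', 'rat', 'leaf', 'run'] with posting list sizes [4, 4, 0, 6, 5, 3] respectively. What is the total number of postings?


Summing posting list sizes:
'rock': 4 postings
'on': 4 postings
'a': 0 postings
'rat': 6 postings
'leaf': 5 postings
'run': 3 postings
Total = 4 + 4 + 0 + 6 + 5 + 3 = 22

22


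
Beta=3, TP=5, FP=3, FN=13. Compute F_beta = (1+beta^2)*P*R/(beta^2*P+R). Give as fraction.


P = TP/(TP+FP) = 5/8 = 5/8
R = TP/(TP+FN) = 5/18 = 5/18
beta^2 = 3^2 = 9
(1 + beta^2) = 10
Numerator = (1+beta^2)*P*R = 125/72
Denominator = beta^2*P + R = 45/8 + 5/18 = 425/72
F_beta = 5/17

5/17


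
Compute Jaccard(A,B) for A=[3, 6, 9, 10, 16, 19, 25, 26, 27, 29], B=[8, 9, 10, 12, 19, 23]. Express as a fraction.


A intersect B = [9, 10, 19]
|A intersect B| = 3
A union B = [3, 6, 8, 9, 10, 12, 16, 19, 23, 25, 26, 27, 29]
|A union B| = 13
Jaccard = 3/13 = 3/13

3/13


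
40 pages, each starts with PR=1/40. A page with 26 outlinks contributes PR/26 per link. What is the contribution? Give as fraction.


Initial PR = 1/40 = 1/40
Outlinks = 26
Contribution per link = PR / outlinks
= 1/40 / 26
= 1/1040

1/1040


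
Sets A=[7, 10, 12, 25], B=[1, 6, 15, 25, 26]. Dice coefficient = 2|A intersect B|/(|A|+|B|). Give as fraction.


A intersect B = [25]
|A intersect B| = 1
|A| = 4, |B| = 5
Dice = 2*1 / (4+5)
= 2 / 9 = 2/9

2/9


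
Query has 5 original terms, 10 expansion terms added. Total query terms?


Original terms: 5
Expansion terms: 10
Total = 5 + 10 = 15

15


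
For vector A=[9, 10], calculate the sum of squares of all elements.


|A|^2 = sum of squared components
A[0]^2 = 9^2 = 81
A[1]^2 = 10^2 = 100
Sum = 81 + 100 = 181

181


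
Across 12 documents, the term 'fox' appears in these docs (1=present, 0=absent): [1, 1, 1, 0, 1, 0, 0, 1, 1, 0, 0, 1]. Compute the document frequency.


Checking each document for 'fox':
Doc 1: present
Doc 2: present
Doc 3: present
Doc 4: absent
Doc 5: present
Doc 6: absent
Doc 7: absent
Doc 8: present
Doc 9: present
Doc 10: absent
Doc 11: absent
Doc 12: present
df = sum of presences = 1 + 1 + 1 + 0 + 1 + 0 + 0 + 1 + 1 + 0 + 0 + 1 = 7

7


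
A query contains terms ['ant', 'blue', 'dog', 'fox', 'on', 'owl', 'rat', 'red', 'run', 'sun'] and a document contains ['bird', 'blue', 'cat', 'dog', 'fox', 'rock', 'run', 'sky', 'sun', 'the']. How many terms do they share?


Query terms: ['ant', 'blue', 'dog', 'fox', 'on', 'owl', 'rat', 'red', 'run', 'sun']
Document terms: ['bird', 'blue', 'cat', 'dog', 'fox', 'rock', 'run', 'sky', 'sun', 'the']
Common terms: ['blue', 'dog', 'fox', 'run', 'sun']
Overlap count = 5

5


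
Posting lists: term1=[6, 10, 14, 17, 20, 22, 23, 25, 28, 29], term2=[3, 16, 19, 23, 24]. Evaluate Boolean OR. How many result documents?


Boolean OR: find union of posting lists
term1 docs: [6, 10, 14, 17, 20, 22, 23, 25, 28, 29]
term2 docs: [3, 16, 19, 23, 24]
Union: [3, 6, 10, 14, 16, 17, 19, 20, 22, 23, 24, 25, 28, 29]
|union| = 14

14


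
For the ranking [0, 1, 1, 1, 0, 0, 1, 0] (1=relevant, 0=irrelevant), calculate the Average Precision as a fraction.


Computing P@k for each relevant position:
Position 1: not relevant
Position 2: relevant, P@2 = 1/2 = 1/2
Position 3: relevant, P@3 = 2/3 = 2/3
Position 4: relevant, P@4 = 3/4 = 3/4
Position 5: not relevant
Position 6: not relevant
Position 7: relevant, P@7 = 4/7 = 4/7
Position 8: not relevant
Sum of P@k = 1/2 + 2/3 + 3/4 + 4/7 = 209/84
AP = 209/84 / 4 = 209/336

209/336


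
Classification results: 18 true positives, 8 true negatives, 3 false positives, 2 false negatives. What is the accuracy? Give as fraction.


Accuracy = (TP + TN) / (TP + TN + FP + FN)
TP + TN = 18 + 8 = 26
Total = 18 + 8 + 3 + 2 = 31
Accuracy = 26 / 31 = 26/31

26/31


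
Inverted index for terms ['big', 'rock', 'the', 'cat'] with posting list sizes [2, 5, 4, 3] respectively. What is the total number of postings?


Summing posting list sizes:
'big': 2 postings
'rock': 5 postings
'the': 4 postings
'cat': 3 postings
Total = 2 + 5 + 4 + 3 = 14

14


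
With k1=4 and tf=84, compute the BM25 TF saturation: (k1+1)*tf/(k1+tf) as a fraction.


BM25 TF component = (k1+1)*tf / (k1+tf)
k1 = 4, tf = 84
Numerator = (4+1)*84 = 420
Denominator = 4 + 84 = 88
= 420/88 = 105/22

105/22


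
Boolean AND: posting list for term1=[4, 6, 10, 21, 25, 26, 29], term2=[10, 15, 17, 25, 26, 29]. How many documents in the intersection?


Boolean AND: find intersection of posting lists
term1 docs: [4, 6, 10, 21, 25, 26, 29]
term2 docs: [10, 15, 17, 25, 26, 29]
Intersection: [10, 25, 26, 29]
|intersection| = 4

4


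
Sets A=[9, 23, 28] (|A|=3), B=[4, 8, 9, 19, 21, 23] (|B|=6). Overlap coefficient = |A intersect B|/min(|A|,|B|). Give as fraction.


A intersect B = [9, 23]
|A intersect B| = 2
min(|A|, |B|) = min(3, 6) = 3
Overlap = 2 / 3 = 2/3

2/3


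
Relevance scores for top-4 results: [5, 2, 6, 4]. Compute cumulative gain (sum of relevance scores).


Cumulative Gain = sum of relevance scores
Position 1: rel=5, running sum=5
Position 2: rel=2, running sum=7
Position 3: rel=6, running sum=13
Position 4: rel=4, running sum=17
CG = 17

17


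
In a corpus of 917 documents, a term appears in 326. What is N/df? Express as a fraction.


IDF ratio = N / df
= 917 / 326
= 917/326

917/326


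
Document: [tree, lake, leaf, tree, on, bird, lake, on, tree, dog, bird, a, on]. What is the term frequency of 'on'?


Document has 13 words
Scanning for 'on':
Found at positions: [4, 7, 12]
Count = 3

3


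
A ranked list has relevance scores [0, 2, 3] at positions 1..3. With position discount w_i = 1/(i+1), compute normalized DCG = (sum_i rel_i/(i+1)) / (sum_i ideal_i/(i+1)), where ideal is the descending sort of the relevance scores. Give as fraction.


Position discount weights w_i = 1/(i+1) for i=1..3:
Weights = [1/2, 1/3, 1/4]
Actual relevance: [0, 2, 3]
DCG = 0/2 + 2/3 + 3/4 = 17/12
Ideal relevance (sorted desc): [3, 2, 0]
Ideal DCG = 3/2 + 2/3 + 0/4 = 13/6
nDCG = DCG / ideal_DCG = 17/12 / 13/6 = 17/26

17/26


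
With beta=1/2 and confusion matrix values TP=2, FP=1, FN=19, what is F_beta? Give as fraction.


P = TP/(TP+FP) = 2/3 = 2/3
R = TP/(TP+FN) = 2/21 = 2/21
beta^2 = 1/2^2 = 1/4
(1 + beta^2) = 5/4
Numerator = (1+beta^2)*P*R = 5/63
Denominator = beta^2*P + R = 1/6 + 2/21 = 11/42
F_beta = 10/33

10/33


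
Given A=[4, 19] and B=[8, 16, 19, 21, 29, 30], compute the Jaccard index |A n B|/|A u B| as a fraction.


A intersect B = [19]
|A intersect B| = 1
A union B = [4, 8, 16, 19, 21, 29, 30]
|A union B| = 7
Jaccard = 1/7 = 1/7

1/7


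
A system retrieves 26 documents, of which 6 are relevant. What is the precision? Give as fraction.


Precision = relevant_retrieved / total_retrieved
= 6 / 26
= 6 / (6 + 20)
= 3/13

3/13


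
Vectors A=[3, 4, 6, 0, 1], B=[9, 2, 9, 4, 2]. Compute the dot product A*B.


Dot product = sum of element-wise products
A[0]*B[0] = 3*9 = 27
A[1]*B[1] = 4*2 = 8
A[2]*B[2] = 6*9 = 54
A[3]*B[3] = 0*4 = 0
A[4]*B[4] = 1*2 = 2
Sum = 27 + 8 + 54 + 0 + 2 = 91

91


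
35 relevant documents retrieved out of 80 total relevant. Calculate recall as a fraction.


Recall = retrieved_relevant / total_relevant
= 35 / 80
= 35 / (35 + 45)
= 7/16

7/16


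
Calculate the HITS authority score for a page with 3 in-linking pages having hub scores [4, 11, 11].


Authority = sum of hub scores of in-linkers
In-link 1: hub score = 4
In-link 2: hub score = 11
In-link 3: hub score = 11
Authority = 4 + 11 + 11 = 26

26


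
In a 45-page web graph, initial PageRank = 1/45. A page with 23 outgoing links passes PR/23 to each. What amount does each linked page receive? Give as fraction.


Initial PR = 1/45 = 1/45
Outlinks = 23
Contribution per link = PR / outlinks
= 1/45 / 23
= 1/1035

1/1035


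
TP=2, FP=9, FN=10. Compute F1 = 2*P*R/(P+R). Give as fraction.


F1 = 2 * P * R / (P + R)
P = TP/(TP+FP) = 2/11 = 2/11
R = TP/(TP+FN) = 2/12 = 1/6
2 * P * R = 2 * 2/11 * 1/6 = 2/33
P + R = 2/11 + 1/6 = 23/66
F1 = 2/33 / 23/66 = 4/23

4/23


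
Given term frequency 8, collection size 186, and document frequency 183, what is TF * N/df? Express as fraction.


TF * (N/df)
= 8 * (186/183)
= 8 * 62/61
= 496/61

496/61


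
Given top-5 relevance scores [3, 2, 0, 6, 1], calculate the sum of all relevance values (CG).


Cumulative Gain = sum of relevance scores
Position 1: rel=3, running sum=3
Position 2: rel=2, running sum=5
Position 3: rel=0, running sum=5
Position 4: rel=6, running sum=11
Position 5: rel=1, running sum=12
CG = 12

12


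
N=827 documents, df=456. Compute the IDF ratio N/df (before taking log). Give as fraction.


IDF ratio = N / df
= 827 / 456
= 827/456

827/456


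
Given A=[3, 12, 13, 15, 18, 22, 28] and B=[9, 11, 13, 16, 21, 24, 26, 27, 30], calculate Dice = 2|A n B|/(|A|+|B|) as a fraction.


A intersect B = [13]
|A intersect B| = 1
|A| = 7, |B| = 9
Dice = 2*1 / (7+9)
= 2 / 16 = 1/8

1/8


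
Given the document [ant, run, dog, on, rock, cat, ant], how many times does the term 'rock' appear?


Document has 7 words
Scanning for 'rock':
Found at positions: [4]
Count = 1

1


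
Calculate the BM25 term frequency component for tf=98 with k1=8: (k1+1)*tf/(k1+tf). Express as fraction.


BM25 TF component = (k1+1)*tf / (k1+tf)
k1 = 8, tf = 98
Numerator = (8+1)*98 = 882
Denominator = 8 + 98 = 106
= 882/106 = 441/53

441/53


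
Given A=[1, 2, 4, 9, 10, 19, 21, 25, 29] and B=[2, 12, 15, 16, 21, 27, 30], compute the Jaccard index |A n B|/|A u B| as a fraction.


A intersect B = [2, 21]
|A intersect B| = 2
A union B = [1, 2, 4, 9, 10, 12, 15, 16, 19, 21, 25, 27, 29, 30]
|A union B| = 14
Jaccard = 2/14 = 1/7

1/7


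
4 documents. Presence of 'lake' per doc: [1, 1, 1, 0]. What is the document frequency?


Checking each document for 'lake':
Doc 1: present
Doc 2: present
Doc 3: present
Doc 4: absent
df = sum of presences = 1 + 1 + 1 + 0 = 3

3


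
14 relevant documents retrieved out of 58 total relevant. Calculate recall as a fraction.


Recall = retrieved_relevant / total_relevant
= 14 / 58
= 14 / (14 + 44)
= 7/29

7/29


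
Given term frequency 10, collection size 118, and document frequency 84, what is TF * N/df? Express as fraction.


TF * (N/df)
= 10 * (118/84)
= 10 * 59/42
= 295/21

295/21


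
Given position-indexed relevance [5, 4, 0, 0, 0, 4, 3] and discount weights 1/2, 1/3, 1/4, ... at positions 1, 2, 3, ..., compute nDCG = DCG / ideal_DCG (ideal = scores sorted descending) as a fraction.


Position discount weights w_i = 1/(i+1) for i=1..7:
Weights = [1/2, 1/3, 1/4, 1/5, 1/6, 1/7, 1/8]
Actual relevance: [5, 4, 0, 0, 0, 4, 3]
DCG = 5/2 + 4/3 + 0/4 + 0/5 + 0/6 + 4/7 + 3/8 = 803/168
Ideal relevance (sorted desc): [5, 4, 4, 3, 0, 0, 0]
Ideal DCG = 5/2 + 4/3 + 4/4 + 3/5 + 0/6 + 0/7 + 0/8 = 163/30
nDCG = DCG / ideal_DCG = 803/168 / 163/30 = 4015/4564

4015/4564


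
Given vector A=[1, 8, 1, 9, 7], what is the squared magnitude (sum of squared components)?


|A|^2 = sum of squared components
A[0]^2 = 1^2 = 1
A[1]^2 = 8^2 = 64
A[2]^2 = 1^2 = 1
A[3]^2 = 9^2 = 81
A[4]^2 = 7^2 = 49
Sum = 1 + 64 + 1 + 81 + 49 = 196

196


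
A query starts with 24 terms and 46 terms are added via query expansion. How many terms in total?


Original terms: 24
Expansion terms: 46
Total = 24 + 46 = 70

70


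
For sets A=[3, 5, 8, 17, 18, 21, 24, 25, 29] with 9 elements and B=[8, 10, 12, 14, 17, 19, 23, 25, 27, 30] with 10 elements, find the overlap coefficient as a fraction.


A intersect B = [8, 17, 25]
|A intersect B| = 3
min(|A|, |B|) = min(9, 10) = 9
Overlap = 3 / 9 = 1/3

1/3


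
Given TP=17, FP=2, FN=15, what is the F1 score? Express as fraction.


F1 = 2 * P * R / (P + R)
P = TP/(TP+FP) = 17/19 = 17/19
R = TP/(TP+FN) = 17/32 = 17/32
2 * P * R = 2 * 17/19 * 17/32 = 289/304
P + R = 17/19 + 17/32 = 867/608
F1 = 289/304 / 867/608 = 2/3

2/3


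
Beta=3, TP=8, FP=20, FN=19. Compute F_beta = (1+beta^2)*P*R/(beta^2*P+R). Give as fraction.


P = TP/(TP+FP) = 8/28 = 2/7
R = TP/(TP+FN) = 8/27 = 8/27
beta^2 = 3^2 = 9
(1 + beta^2) = 10
Numerator = (1+beta^2)*P*R = 160/189
Denominator = beta^2*P + R = 18/7 + 8/27 = 542/189
F_beta = 80/271

80/271


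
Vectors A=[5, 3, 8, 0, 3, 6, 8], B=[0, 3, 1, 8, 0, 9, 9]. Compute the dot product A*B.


Dot product = sum of element-wise products
A[0]*B[0] = 5*0 = 0
A[1]*B[1] = 3*3 = 9
A[2]*B[2] = 8*1 = 8
A[3]*B[3] = 0*8 = 0
A[4]*B[4] = 3*0 = 0
A[5]*B[5] = 6*9 = 54
A[6]*B[6] = 8*9 = 72
Sum = 0 + 9 + 8 + 0 + 0 + 54 + 72 = 143

143


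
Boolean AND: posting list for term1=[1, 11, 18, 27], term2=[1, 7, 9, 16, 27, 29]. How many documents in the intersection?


Boolean AND: find intersection of posting lists
term1 docs: [1, 11, 18, 27]
term2 docs: [1, 7, 9, 16, 27, 29]
Intersection: [1, 27]
|intersection| = 2

2


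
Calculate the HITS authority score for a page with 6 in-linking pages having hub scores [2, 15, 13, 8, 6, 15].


Authority = sum of hub scores of in-linkers
In-link 1: hub score = 2
In-link 2: hub score = 15
In-link 3: hub score = 13
In-link 4: hub score = 8
In-link 5: hub score = 6
In-link 6: hub score = 15
Authority = 2 + 15 + 13 + 8 + 6 + 15 = 59

59


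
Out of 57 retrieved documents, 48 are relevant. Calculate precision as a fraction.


Precision = relevant_retrieved / total_retrieved
= 48 / 57
= 48 / (48 + 9)
= 16/19

16/19


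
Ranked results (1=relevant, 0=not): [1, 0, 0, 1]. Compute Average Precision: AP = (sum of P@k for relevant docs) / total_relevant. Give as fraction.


Computing P@k for each relevant position:
Position 1: relevant, P@1 = 1/1 = 1
Position 2: not relevant
Position 3: not relevant
Position 4: relevant, P@4 = 2/4 = 1/2
Sum of P@k = 1 + 1/2 = 3/2
AP = 3/2 / 2 = 3/4

3/4


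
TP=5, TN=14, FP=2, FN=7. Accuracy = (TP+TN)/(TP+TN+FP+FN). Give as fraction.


Accuracy = (TP + TN) / (TP + TN + FP + FN)
TP + TN = 5 + 14 = 19
Total = 5 + 14 + 2 + 7 = 28
Accuracy = 19 / 28 = 19/28

19/28


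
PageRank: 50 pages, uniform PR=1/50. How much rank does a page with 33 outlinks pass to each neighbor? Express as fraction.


Initial PR = 1/50 = 1/50
Outlinks = 33
Contribution per link = PR / outlinks
= 1/50 / 33
= 1/1650

1/1650


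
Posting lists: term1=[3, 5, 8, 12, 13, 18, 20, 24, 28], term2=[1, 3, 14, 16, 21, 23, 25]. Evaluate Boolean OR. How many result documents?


Boolean OR: find union of posting lists
term1 docs: [3, 5, 8, 12, 13, 18, 20, 24, 28]
term2 docs: [1, 3, 14, 16, 21, 23, 25]
Union: [1, 3, 5, 8, 12, 13, 14, 16, 18, 20, 21, 23, 24, 25, 28]
|union| = 15

15


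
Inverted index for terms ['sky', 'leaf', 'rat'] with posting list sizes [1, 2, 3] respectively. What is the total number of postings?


Summing posting list sizes:
'sky': 1 postings
'leaf': 2 postings
'rat': 3 postings
Total = 1 + 2 + 3 = 6

6


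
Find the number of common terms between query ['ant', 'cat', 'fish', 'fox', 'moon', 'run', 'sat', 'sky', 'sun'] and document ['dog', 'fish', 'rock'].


Query terms: ['ant', 'cat', 'fish', 'fox', 'moon', 'run', 'sat', 'sky', 'sun']
Document terms: ['dog', 'fish', 'rock']
Common terms: ['fish']
Overlap count = 1

1


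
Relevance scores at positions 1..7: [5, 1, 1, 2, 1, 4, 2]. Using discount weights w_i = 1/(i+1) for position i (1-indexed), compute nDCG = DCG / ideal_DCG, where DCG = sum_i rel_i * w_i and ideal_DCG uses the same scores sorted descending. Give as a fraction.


Position discount weights w_i = 1/(i+1) for i=1..7:
Weights = [1/2, 1/3, 1/4, 1/5, 1/6, 1/7, 1/8]
Actual relevance: [5, 1, 1, 2, 1, 4, 2]
DCG = 5/2 + 1/3 + 1/4 + 2/5 + 1/6 + 4/7 + 2/8 = 313/70
Ideal relevance (sorted desc): [5, 4, 2, 2, 1, 1, 1]
Ideal DCG = 5/2 + 4/3 + 2/4 + 2/5 + 1/6 + 1/7 + 1/8 = 1447/280
nDCG = DCG / ideal_DCG = 313/70 / 1447/280 = 1252/1447

1252/1447


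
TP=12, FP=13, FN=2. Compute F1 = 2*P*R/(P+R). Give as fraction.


F1 = 2 * P * R / (P + R)
P = TP/(TP+FP) = 12/25 = 12/25
R = TP/(TP+FN) = 12/14 = 6/7
2 * P * R = 2 * 12/25 * 6/7 = 144/175
P + R = 12/25 + 6/7 = 234/175
F1 = 144/175 / 234/175 = 8/13

8/13


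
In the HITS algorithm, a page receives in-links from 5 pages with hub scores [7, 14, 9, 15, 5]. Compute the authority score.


Authority = sum of hub scores of in-linkers
In-link 1: hub score = 7
In-link 2: hub score = 14
In-link 3: hub score = 9
In-link 4: hub score = 15
In-link 5: hub score = 5
Authority = 7 + 14 + 9 + 15 + 5 = 50

50


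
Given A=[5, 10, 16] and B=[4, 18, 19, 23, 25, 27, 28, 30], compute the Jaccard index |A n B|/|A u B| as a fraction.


A intersect B = []
|A intersect B| = 0
A union B = [4, 5, 10, 16, 18, 19, 23, 25, 27, 28, 30]
|A union B| = 11
Jaccard = 0/11 = 0

0


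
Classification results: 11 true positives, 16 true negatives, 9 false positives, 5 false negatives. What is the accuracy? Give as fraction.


Accuracy = (TP + TN) / (TP + TN + FP + FN)
TP + TN = 11 + 16 = 27
Total = 11 + 16 + 9 + 5 = 41
Accuracy = 27 / 41 = 27/41

27/41


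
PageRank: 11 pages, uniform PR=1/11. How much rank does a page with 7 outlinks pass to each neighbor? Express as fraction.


Initial PR = 1/11 = 1/11
Outlinks = 7
Contribution per link = PR / outlinks
= 1/11 / 7
= 1/77

1/77


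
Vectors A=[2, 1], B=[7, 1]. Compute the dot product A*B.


Dot product = sum of element-wise products
A[0]*B[0] = 2*7 = 14
A[1]*B[1] = 1*1 = 1
Sum = 14 + 1 = 15

15


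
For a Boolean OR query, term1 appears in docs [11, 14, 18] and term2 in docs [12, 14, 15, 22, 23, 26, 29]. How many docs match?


Boolean OR: find union of posting lists
term1 docs: [11, 14, 18]
term2 docs: [12, 14, 15, 22, 23, 26, 29]
Union: [11, 12, 14, 15, 18, 22, 23, 26, 29]
|union| = 9

9


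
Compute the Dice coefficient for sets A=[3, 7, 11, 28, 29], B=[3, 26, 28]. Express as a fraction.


A intersect B = [3, 28]
|A intersect B| = 2
|A| = 5, |B| = 3
Dice = 2*2 / (5+3)
= 4 / 8 = 1/2

1/2


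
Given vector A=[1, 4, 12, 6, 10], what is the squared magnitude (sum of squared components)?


|A|^2 = sum of squared components
A[0]^2 = 1^2 = 1
A[1]^2 = 4^2 = 16
A[2]^2 = 12^2 = 144
A[3]^2 = 6^2 = 36
A[4]^2 = 10^2 = 100
Sum = 1 + 16 + 144 + 36 + 100 = 297

297


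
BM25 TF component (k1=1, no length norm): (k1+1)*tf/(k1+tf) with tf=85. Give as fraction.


BM25 TF component = (k1+1)*tf / (k1+tf)
k1 = 1, tf = 85
Numerator = (1+1)*85 = 170
Denominator = 1 + 85 = 86
= 170/86 = 85/43

85/43


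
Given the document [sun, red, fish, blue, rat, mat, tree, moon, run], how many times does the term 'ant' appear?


Document has 9 words
Scanning for 'ant':
Term not found in document
Count = 0

0


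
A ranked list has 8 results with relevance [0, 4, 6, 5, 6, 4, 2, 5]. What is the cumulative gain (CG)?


Cumulative Gain = sum of relevance scores
Position 1: rel=0, running sum=0
Position 2: rel=4, running sum=4
Position 3: rel=6, running sum=10
Position 4: rel=5, running sum=15
Position 5: rel=6, running sum=21
Position 6: rel=4, running sum=25
Position 7: rel=2, running sum=27
Position 8: rel=5, running sum=32
CG = 32

32


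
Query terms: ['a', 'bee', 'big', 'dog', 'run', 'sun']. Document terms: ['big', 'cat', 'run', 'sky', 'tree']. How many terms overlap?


Query terms: ['a', 'bee', 'big', 'dog', 'run', 'sun']
Document terms: ['big', 'cat', 'run', 'sky', 'tree']
Common terms: ['big', 'run']
Overlap count = 2

2


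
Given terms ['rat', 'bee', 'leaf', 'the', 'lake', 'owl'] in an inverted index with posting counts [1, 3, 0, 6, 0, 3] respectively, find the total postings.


Summing posting list sizes:
'rat': 1 postings
'bee': 3 postings
'leaf': 0 postings
'the': 6 postings
'lake': 0 postings
'owl': 3 postings
Total = 1 + 3 + 0 + 6 + 0 + 3 = 13

13
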